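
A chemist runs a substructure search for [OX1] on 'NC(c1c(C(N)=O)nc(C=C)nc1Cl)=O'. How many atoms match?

The query [OX1] means: aliphatic oxygen with one total connection — typically a carbonyl =O or an oxide.
Check the 15 heavy atoms by environment: 2× n (aromatic, X2) → no; 4× c (aromatic, X3) → no; 4× C (X3) → no; 2× O (X1) → match; 2× N (X3) → no; 1× Cl (X1) → no.
That gives 2 matching atoms.

2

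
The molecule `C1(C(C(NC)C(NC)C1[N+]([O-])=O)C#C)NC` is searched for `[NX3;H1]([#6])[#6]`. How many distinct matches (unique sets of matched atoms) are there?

[NX3;H1]([#6])[#6] is the SMARTS for a secondary amine: a trivalent nitrogen with one H, bonded to two carbons.
The molecule carries 3 separate instances of an N-methylamino group (-NHCH3) meeting every constraint; each maps to a distinct set of atoms, giving 3 matches.

3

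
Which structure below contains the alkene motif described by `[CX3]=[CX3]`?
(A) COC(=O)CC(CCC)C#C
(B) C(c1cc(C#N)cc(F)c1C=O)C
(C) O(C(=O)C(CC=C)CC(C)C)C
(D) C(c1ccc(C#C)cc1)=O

C

[CX3]=[CX3] describes a non-aromatic C=C double bond between two sp2 carbons (an alkene).
(A) has an ethynyl group (-C#CH) but the C-C bond is a triple bond, not a double bond.
(B) has an ethyl group (-CH2CH3) but its C-C bond is a single bond between CX4 carbons, not CX3=CX3.
(C) contains a vinyl group (-CH=CH2), which satisfies every atom and bond constraint.
(D) has an ethynyl group (-C#CH) but the C-C bond is a triple bond, not a double bond.
So the answer is (C).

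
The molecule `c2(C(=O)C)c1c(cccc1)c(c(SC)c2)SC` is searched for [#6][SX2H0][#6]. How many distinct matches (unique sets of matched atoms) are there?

2

[#6][SX2H0][#6] is the SMARTS for a thioether: an aliphatic sulfur bridging two carbons with no H on the sulfur.
The molecule carries 2 separate instances of a methylthio ether (-SCH3) meeting every constraint; each maps to a distinct set of atoms, giving 2 matches.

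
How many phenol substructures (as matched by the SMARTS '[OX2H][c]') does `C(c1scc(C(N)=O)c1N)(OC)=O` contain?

[OX2H][c] is the SMARTS for a phenol: a hydroxyl oxygen attached to an aromatic carbon.
No fragment in the molecule satisfies every constraint, giving 0 matches.

0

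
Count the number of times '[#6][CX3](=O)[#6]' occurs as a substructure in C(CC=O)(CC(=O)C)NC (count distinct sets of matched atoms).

1

[#6][CX3](=O)[#6] is the SMARTS for a ketone: a carbonyl carbon (no H) flanked by two carbons.
Exactly one fragment in the molecule meets all constraints, giving 1 match.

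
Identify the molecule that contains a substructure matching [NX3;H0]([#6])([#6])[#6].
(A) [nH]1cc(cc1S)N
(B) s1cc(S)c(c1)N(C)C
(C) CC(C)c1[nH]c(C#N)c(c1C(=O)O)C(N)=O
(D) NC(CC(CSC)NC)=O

B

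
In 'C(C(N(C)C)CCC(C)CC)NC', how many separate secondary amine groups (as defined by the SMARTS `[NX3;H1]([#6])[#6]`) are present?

1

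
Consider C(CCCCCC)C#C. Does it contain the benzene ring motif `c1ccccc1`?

The pattern c1ccccc1 describes six aromatic carbons in a ring — a benzene ring.
The closest candidate here is a methyl group (-CH3), but no six-membered all-carbon aromatic ring is present. No other fragment satisfies the full query, so there is no match.

No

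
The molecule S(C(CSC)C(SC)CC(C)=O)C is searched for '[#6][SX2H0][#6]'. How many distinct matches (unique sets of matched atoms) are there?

3

[#6][SX2H0][#6] is the SMARTS for a thioether: an aliphatic sulfur bridging two carbons with no H on the sulfur.
The molecule carries 3 separate instances of a methylthio ether (-SCH3) meeting every constraint; each maps to a distinct set of atoms, giving 3 matches.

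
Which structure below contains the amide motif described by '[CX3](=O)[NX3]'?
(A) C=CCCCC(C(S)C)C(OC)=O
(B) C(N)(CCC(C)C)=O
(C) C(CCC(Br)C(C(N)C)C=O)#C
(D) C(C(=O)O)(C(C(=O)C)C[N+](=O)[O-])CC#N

[CX3](=O)[NX3] describes a carbonyl carbon bonded to a trivalent nitrogen (an amide).
(A) has a methyl-ester group (-C(=O)OCH3) but the carbonyl is bonded to O, not to an NX3 nitrogen.
(B) contains a primary amide (-C(=O)NH2), which satisfies every atom and bond constraint.
(C) has a primary amino group (-NH2) but the -NH2 is not attached to a carbonyl carbon.
(D) has a nitrile (-C#N) but the nitrile N is NX1 (triple-bonded), not NX3.
So the answer is (B).

B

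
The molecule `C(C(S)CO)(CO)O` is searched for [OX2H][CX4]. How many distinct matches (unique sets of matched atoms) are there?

[OX2H][CX4] is the SMARTS for an aliphatic alcohol: a hydroxyl oxygen bound to an sp3 (X4) carbon.
The molecule carries 3 separate instances of a hydroxyl group (-OH) meeting every constraint; each maps to a distinct set of atoms, giving 3 matches.

3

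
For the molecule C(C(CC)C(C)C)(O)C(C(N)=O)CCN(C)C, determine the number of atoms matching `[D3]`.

6

Check the 17 heavy atoms by environment: 3× C (D2) → no; 5× C (D3) → match; 5× C (D1) → no; 1× N (D3) → match; 2× O (D1) → no; 1× N (D1) → no.
Summing the matching environments: 5 + 1 = 6 matching atoms.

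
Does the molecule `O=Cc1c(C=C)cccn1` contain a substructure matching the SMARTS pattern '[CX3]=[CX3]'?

Yes

The pattern [CX3]=[CX3] describes a non-aromatic C=C double bond between two sp2 carbons — an alkene.
The molecule carries a vinyl group (-CH=CH2), whose atoms satisfy every constraint of the query, so the pattern matches.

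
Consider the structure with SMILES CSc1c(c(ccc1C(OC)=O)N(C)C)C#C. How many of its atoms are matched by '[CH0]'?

2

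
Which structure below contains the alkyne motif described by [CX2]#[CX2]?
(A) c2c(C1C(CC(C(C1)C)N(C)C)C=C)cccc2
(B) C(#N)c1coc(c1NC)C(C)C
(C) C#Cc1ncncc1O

C

[CX2]#[CX2] describes a carbon-carbon triple bond (an alkyne).
(A) has a vinyl group (-CH=CH2) but the C=C is a double bond; both carbons are CX3, not CX2.
(B) has a nitrile (-C#N) but the triple bond is C#N, not C#C.
(C) contains an ethynyl group (-C#CH), which satisfies every atom and bond constraint.
So the answer is (C).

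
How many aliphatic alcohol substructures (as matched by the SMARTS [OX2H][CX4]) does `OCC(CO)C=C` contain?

[OX2H][CX4] is the SMARTS for an aliphatic alcohol: a hydroxyl oxygen bound to an sp3 (X4) carbon.
The molecule carries 2 separate instances of a hydroxyl group (-OH) meeting every constraint; each maps to a distinct set of atoms, giving 2 matches.

2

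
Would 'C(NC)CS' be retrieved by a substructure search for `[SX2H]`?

Yes

The pattern [SX2H] describes an aliphatic sulfur with two connections, one being H — a thiol.
The molecule carries a thiol (-SH), whose atoms satisfy every constraint of the query, so the pattern matches.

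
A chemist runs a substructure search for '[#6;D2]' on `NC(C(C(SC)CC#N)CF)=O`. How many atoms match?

3

The query [#6;D2] means: any carbon bonded to exactly two heavy atoms.
Check the 12 heavy atoms by environment: 3× C (D2) → match; 3× C (D3) → no; 1× F (D1) → no; 2× N (D1) → no; 1× S (D2) → no; 1× C (D1) → no; 1× O (D1) → no.
That gives 3 matching atoms.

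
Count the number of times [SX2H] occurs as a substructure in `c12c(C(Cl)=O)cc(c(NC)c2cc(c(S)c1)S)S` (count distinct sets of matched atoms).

3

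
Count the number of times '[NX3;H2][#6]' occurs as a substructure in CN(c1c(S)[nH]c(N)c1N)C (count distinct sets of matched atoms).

2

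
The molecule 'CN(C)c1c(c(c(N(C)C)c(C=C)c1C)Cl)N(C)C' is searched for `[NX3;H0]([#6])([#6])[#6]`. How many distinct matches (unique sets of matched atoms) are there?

[NX3;H0]([#6])([#6])[#6] is the SMARTS for a tertiary amine: a trivalent nitrogen with no H, bonded to three carbons.
The molecule carries 3 separate instances of a dimethylamino group (-N(CH3)2) meeting every constraint; each maps to a distinct set of atoms, giving 3 matches.

3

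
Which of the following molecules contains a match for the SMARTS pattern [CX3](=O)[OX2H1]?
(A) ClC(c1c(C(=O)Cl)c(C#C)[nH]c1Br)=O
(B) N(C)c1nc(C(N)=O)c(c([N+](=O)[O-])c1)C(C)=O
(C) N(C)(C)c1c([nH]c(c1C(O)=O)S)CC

C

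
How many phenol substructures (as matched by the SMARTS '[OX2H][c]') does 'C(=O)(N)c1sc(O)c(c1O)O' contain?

3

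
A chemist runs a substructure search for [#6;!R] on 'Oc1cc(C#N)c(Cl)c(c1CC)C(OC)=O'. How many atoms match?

The query [#6;!R] means: carbon not in any ring.
Check the 16 heavy atoms by environment: 6× c (aromatic, in 6-ring) → no; 5× C (acyclic) → match; 1× N (acyclic) → no; 1× Cl (acyclic) → no; 3× O (acyclic) → no.
That gives 5 matching atoms.

5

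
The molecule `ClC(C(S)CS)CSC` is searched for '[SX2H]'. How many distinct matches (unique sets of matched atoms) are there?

2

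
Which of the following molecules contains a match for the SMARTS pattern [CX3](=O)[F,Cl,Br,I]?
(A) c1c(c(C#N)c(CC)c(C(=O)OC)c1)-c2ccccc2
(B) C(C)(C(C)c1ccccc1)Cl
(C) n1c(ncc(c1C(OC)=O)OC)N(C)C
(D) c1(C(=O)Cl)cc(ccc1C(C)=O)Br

D

[CX3](=O)[F,Cl,Br,I] describes a carbonyl carbon bonded to a halogen (an acyl halide).
(A) has a methyl-ester group (-C(=O)OCH3) but the carbonyl is bonded to -O-C, not to a halogen.
(B) has a chloro substituent but the Cl is not on a carbonyl carbon.
(C) has a methyl-ester group (-C(=O)OCH3) but the carbonyl is bonded to -O-C, not to a halogen.
(D) contains an acyl chloride (-C(=O)Cl), which satisfies every atom and bond constraint.
So the answer is (D).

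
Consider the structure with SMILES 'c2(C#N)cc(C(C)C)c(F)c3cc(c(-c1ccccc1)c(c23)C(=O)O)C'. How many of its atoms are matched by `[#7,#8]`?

Check the 26 heavy atoms by environment: 16× c (aromatic) → no; 6× C → no; 1× N → match; 2× O → match; 1× F → no.
Summing the matching environments: 1 + 2 = 3 matching atoms.

3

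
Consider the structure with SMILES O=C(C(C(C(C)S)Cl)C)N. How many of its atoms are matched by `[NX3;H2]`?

1

The query [NX3;H2] means: aliphatic N with 3 total connections, two of them H — an -NH2 nitrogen (amine or amide).
Check the 10 heavy atoms by environment: 2× C (H3, X4) → no; 3× C (H1, X4) → no; 1× S (H1, X2) → no; 1× Cl (H0, X1) → no; 1× C (H0, X3) → no; 1× O (H0, X1) → no; 1× N (H2, X3) → match.
That gives 1 matching atom.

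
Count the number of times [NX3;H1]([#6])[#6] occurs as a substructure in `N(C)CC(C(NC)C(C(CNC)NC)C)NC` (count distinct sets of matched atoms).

5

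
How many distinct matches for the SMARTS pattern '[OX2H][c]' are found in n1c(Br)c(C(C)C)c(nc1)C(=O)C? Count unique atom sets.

0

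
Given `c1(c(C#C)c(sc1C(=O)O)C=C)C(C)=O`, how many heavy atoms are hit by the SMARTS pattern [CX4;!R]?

1

Check the 15 heavy atoms by environment: 1× s (aromatic, X2, in 5-ring) → no; 4× c (aromatic, X3, in 5-ring) → no; 4× C (X3, acyclic) → no; 2× O (X1, acyclic) → no; 1× C (X4, acyclic) → match; 2× C (X2, acyclic) → no; 1× O (X2, acyclic) → no.
That gives 1 matching atom.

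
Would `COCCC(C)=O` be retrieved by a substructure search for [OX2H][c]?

No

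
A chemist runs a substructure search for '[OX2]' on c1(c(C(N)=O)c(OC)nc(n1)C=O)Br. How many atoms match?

1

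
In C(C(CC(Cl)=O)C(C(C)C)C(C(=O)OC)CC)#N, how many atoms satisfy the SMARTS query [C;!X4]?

3

The query [C;!X4] means: aliphatic carbon that does not have four total connections.
Check the 18 heavy atoms by environment: 10× C (X4) → no; 2× C (X3) → match; 2× O (X1) → no; 1× O (X2) → no; 1× C (X2) → match; 1× N (X1) → no; 1× Cl (X1) → no.
Summing the matching environments: 2 + 1 = 3 matching atoms.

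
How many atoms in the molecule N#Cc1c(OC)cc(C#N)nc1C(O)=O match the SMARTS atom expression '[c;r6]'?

Check the 15 heavy atoms by environment: 1× n (aromatic, in 6-ring) → no; 5× c (aromatic, in 6-ring) → match; 4× C (acyclic) → no; 2× N (acyclic) → no; 3× O (acyclic) → no.
That gives 5 matching atoms.

5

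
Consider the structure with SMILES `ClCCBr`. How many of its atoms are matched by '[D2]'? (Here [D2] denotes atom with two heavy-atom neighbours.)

2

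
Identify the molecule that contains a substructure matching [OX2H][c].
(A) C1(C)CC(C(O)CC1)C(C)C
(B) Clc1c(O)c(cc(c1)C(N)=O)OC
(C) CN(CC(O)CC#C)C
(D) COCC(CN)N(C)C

[OX2H][c] describes a hydroxyl oxygen attached to an aromatic carbon (a phenol).
(A) has a hydroxyl group (-OH) but the -OH is on an aliphatic carbon, not an aromatic c.
(B) contains a hydroxyl group (-OH), which satisfies every atom and bond constraint.
(C) has a hydroxyl group (-OH) but the -OH is on an aliphatic carbon, not an aromatic c.
(D) has a methoxy ether (-OCH3) but the oxygen has H0, not H1.
So the answer is (B).

B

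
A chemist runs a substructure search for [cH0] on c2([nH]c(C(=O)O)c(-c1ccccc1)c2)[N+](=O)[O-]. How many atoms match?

4

The query [cH0] means: aromatic carbon with no attached hydrogen (substituted or ring-fusion).
Check the 17 heavy atoms by environment: 1× n (aromatic, H1) → no; 4× c (aromatic, H0) → match; 6× c (aromatic, H1) → no; 1× C (H0) → no; 2× O (H0) → no; 1× O (H1) → no; 1× N (charge +1, H0) → no; 1× O (charge -1, H0) → no.
That gives 4 matching atoms.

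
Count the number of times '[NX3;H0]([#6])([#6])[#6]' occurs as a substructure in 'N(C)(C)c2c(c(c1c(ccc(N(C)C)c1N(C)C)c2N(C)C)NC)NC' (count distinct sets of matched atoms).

4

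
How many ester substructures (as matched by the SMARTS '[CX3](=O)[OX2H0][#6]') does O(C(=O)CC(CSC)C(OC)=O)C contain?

2

[CX3](=O)[OX2H0][#6] is the SMARTS for an ester: a carbonyl carbon bonded to an oxygen that is itself bonded to carbon (no H on that O).
The molecule carries 2 separate instances of a methyl-ester group (-C(=O)OCH3) meeting every constraint; each maps to a distinct set of atoms, giving 2 matches.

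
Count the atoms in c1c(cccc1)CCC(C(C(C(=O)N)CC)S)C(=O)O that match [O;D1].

The query [O;D1] means: aliphatic oxygen bonded to exactly one heavy atom.
Check the 20 heavy atoms by environment: 1× C (D1) → no; 3× C (D2) → no; 5× C (D3) → no; 1× c (aromatic, D3) → no; 5× c (aromatic, D2) → no; 3× O (D1) → match; 1× N (D1) → no; 1× S (D1) → no.
That gives 3 matching atoms.

3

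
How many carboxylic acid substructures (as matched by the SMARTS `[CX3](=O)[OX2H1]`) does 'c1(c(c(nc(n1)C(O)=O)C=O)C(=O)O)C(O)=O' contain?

[CX3](=O)[OX2H1] is the SMARTS for a carboxylic acid: an sp2 carbon double-bonded to O and single-bonded to an -OH oxygen.
The molecule carries 3 separate instances of a carboxylic acid group (-C(=O)OH) meeting every constraint; each maps to a distinct set of atoms, giving 3 matches.

3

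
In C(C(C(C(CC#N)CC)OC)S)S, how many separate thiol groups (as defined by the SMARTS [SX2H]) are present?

2

[SX2H] is the SMARTS for a thiol: an aliphatic sulfur with two connections, one being H.
The molecule carries 2 separate instances of a thiol (-SH) meeting every constraint; each maps to a distinct set of atoms, giving 2 matches.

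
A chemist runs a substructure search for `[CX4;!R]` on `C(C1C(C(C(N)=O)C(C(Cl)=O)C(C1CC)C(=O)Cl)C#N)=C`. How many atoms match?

2

Check the 21 heavy atoms by environment: 6× C (X4, in 6-ring) → no; 5× C (X3, acyclic) → no; 3× O (X1, acyclic) → no; 1× N (X3, acyclic) → no; 2× C (X4, acyclic) → match; 2× Cl (X1, acyclic) → no; 1× C (X2, acyclic) → no; 1× N (X1, acyclic) → no.
That gives 2 matching atoms.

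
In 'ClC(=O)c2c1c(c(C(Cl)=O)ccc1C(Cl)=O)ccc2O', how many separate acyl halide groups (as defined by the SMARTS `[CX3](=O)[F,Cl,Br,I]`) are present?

[CX3](=O)[F,Cl,Br,I] is the SMARTS for an acyl halide: a carbonyl carbon bonded to a halogen.
The molecule carries 3 separate instances of an acyl chloride (-C(=O)Cl) meeting every constraint; each maps to a distinct set of atoms, giving 3 matches.

3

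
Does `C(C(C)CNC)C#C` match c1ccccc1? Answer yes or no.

No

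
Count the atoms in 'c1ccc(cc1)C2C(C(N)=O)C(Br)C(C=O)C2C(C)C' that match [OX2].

0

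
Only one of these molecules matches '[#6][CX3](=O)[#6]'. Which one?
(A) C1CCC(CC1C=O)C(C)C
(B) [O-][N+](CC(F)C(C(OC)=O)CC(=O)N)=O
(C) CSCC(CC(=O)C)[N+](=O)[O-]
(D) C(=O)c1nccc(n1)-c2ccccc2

C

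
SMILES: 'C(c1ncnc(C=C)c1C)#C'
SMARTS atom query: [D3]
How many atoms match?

3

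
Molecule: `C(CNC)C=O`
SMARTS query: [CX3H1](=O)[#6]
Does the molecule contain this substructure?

The pattern [CX3H1](=O)[#6] describes an sp2 carbon with one H, double-bonded to O and single-bonded to carbon — an aldehyde.
The molecule carries an aldehyde (-CHO), whose atoms satisfy every constraint of the query, so the pattern matches.

Yes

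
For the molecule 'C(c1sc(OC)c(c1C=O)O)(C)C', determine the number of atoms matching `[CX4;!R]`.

4

The query [CX4;!R] means: aliphatic carbon with four total connections, not in a ring.
Check the 13 heavy atoms by environment: 1× s (aromatic, X2, in 5-ring) → no; 4× c (aromatic, X3, in 5-ring) → no; 4× C (X4, acyclic) → match; 2× O (X2, acyclic) → no; 1× C (X3, acyclic) → no; 1× O (X1, acyclic) → no.
That gives 4 matching atoms.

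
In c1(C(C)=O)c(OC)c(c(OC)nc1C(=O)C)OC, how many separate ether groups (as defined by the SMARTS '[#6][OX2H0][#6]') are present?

[#6][OX2H0][#6] is the SMARTS for an ether: an aliphatic oxygen bridging two carbons with no H on the oxygen.
The molecule carries 3 separate instances of a methoxy ether (-OCH3) meeting every constraint; each maps to a distinct set of atoms, giving 3 matches.

3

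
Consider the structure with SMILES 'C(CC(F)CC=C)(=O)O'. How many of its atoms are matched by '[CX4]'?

3

The query [CX4] means: C with X4: aliphatic carbon with exactly 4 total connections (bonds + H).
Check the 9 heavy atoms by environment: 3× C (X4) → match; 1× F (X1) → no; 3× C (X3) → no; 1× O (X1) → no; 1× O (X2) → no.
That gives 3 matching atoms.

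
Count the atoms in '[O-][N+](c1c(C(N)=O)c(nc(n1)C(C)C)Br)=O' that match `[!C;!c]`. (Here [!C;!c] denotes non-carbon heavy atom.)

The query [!C;!c] means: neither aliphatic nor aromatic carbon — same as [!#6].
Check the 16 heavy atoms by environment: 2× n (aromatic) → match; 4× c (aromatic) → no; 1× N (charge +1) → match; 1× O (charge -1) → match; 2× O → match; 4× C → no; 1× N → match; 1× Br → match.
Summing the matching environments: 2 + 1 + 1 + 2 + 1 + 1 = 8 matching atoms.

8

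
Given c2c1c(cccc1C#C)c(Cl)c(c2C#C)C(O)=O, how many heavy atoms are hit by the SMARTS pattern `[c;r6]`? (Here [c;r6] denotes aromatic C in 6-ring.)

10

The query [c;r6] means: aromatic carbon that belongs to a six-membered ring.
Check the 18 heavy atoms by environment: 10× c (aromatic, in 6-ring) → match; 5× C (acyclic) → no; 2× O (acyclic) → no; 1× Cl (acyclic) → no.
That gives 10 matching atoms.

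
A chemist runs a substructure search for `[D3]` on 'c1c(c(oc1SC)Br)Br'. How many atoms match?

The query [D3] means: atom with exactly three heavy-atom neighbours.
Check the 9 heavy atoms by environment: 1× o (aromatic, D2) → no; 3× c (aromatic, D3) → match; 1× c (aromatic, D2) → no; 2× Br (D1) → no; 1× S (D2) → no; 1× C (D1) → no.
That gives 3 matching atoms.

3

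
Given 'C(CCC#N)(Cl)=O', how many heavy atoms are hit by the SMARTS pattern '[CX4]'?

The query [CX4] means: C with X4: aliphatic carbon with exactly 4 total connections (bonds + H).
Check the 7 heavy atoms by environment: 2× C (X4) → match; 1× C (X2) → no; 1× N (X1) → no; 1× C (X3) → no; 1× O (X1) → no; 1× Cl (X1) → no.
That gives 2 matching atoms.

2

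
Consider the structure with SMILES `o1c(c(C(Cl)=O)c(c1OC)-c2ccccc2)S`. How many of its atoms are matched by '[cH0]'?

5

The query [cH0] means: aromatic carbon with no attached hydrogen (substituted or ring-fusion).
Check the 17 heavy atoms by environment: 1× o (aromatic, H0) → no; 5× c (aromatic, H0) → match; 1× C (H0) → no; 2× O (H0) → no; 1× Cl (H0) → no; 5× c (aromatic, H1) → no; 1× C (H3) → no; 1× S (H1) → no.
That gives 5 matching atoms.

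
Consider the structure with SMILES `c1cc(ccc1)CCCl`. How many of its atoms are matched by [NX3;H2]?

0

The query [NX3;H2] means: aliphatic N with 3 total connections, two of them H — an -NH2 nitrogen (amine or amide).
Check the 9 heavy atoms by environment: 2× C (H2, X4) → no; 1× c (aromatic, H0, X3) → no; 5× c (aromatic, H1, X3) → no; 1× Cl (H0, X1) → no.
No environment satisfies the query, so 0 matching atoms.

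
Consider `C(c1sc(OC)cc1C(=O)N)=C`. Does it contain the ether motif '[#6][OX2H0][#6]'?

Yes

The pattern [#6][OX2H0][#6] describes an aliphatic oxygen bridging two carbons with no H on the oxygen — an ether.
The molecule carries a methoxy ether (-OCH3), whose atoms satisfy every constraint of the query, so the pattern matches.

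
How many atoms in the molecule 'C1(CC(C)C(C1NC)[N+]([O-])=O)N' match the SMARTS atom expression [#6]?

The query [#6] means: #6 matches any atom with atomic number 6 (carbon, aromatic or aliphatic).
Check the 12 heavy atoms by environment: 7× C → match; 2× N → no; 1× N (charge +1) → no; 1× O (charge -1) → no; 1× O → no.
That gives 7 matching atoms.

7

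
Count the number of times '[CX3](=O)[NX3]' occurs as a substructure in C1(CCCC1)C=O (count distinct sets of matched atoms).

0

[CX3](=O)[NX3] is the SMARTS for an amide: a carbonyl carbon bonded to a trivalent nitrogen.
No fragment in the molecule satisfies every constraint, giving 0 matches.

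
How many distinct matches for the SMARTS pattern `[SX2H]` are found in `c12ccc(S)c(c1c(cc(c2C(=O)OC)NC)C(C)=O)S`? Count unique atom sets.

[SX2H] is the SMARTS for a thiol: an aliphatic sulfur with two connections, one being H.
The molecule carries 2 separate instances of a thiol (-SH) meeting every constraint; each maps to a distinct set of atoms, giving 2 matches.

2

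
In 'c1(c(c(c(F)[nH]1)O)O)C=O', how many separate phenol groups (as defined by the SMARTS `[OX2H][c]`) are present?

2

[OX2H][c] is the SMARTS for a phenol: a hydroxyl oxygen attached to an aromatic carbon.
The molecule carries 2 separate instances of a hydroxyl group (-OH) meeting every constraint; each maps to a distinct set of atoms, giving 2 matches.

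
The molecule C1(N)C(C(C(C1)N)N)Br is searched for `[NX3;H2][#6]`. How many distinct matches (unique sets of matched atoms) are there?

3

[NX3;H2][#6] is the SMARTS for a primary amine: a trivalent nitrogen with two H attached to carbon.
The molecule carries 3 separate instances of a primary amino group (-NH2) meeting every constraint; each maps to a distinct set of atoms, giving 3 matches.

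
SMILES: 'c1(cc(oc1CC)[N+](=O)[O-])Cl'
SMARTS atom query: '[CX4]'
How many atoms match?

2

Check the 11 heavy atoms by environment: 1× o (aromatic, X2) → no; 4× c (aromatic, X3) → no; 1× N (charge +1, X3) → no; 1× O (charge -1, X1) → no; 1× O (X1) → no; 1× Cl (X1) → no; 2× C (X4) → match.
That gives 2 matching atoms.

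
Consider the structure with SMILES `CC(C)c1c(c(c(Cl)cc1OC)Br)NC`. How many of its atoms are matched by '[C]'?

5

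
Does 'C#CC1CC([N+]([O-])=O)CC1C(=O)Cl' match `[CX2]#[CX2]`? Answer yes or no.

The pattern [CX2]#[CX2] describes a carbon-carbon triple bond — an alkyne.
The molecule carries an ethynyl group (-C#CH), whose atoms satisfy every constraint of the query, so the pattern matches.

Yes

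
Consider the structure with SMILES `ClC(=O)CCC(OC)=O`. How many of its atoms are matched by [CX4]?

The query [CX4] means: C with X4: aliphatic carbon with exactly 4 total connections (bonds + H).
Check the 9 heavy atoms by environment: 3× C (X4) → match; 2× C (X3) → no; 2× O (X1) → no; 1× Cl (X1) → no; 1× O (X2) → no.
That gives 3 matching atoms.

3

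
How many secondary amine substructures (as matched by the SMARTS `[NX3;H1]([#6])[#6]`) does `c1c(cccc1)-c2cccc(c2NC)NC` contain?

2

[NX3;H1]([#6])[#6] is the SMARTS for a secondary amine: a trivalent nitrogen with one H, bonded to two carbons.
The molecule carries 2 separate instances of an N-methylamino group (-NHCH3) meeting every constraint; each maps to a distinct set of atoms, giving 2 matches.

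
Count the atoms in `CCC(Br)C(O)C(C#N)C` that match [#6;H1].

3

The query [#6;H1] means: any carbon bearing exactly one hydrogen.
Check the 10 heavy atoms by environment: 2× C (H3) → no; 3× C (H1) → match; 1× C (H2) → no; 1× Br (H0) → no; 1× O (H1) → no; 1× C (H0) → no; 1× N (H0) → no.
That gives 3 matching atoms.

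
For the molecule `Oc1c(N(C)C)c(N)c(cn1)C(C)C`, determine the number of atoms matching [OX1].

Check the 14 heavy atoms by environment: 1× n (aromatic, X2) → no; 5× c (aromatic, X3) → no; 2× N (X3) → no; 5× C (X4) → no; 1× O (X2) → no.
No environment satisfies the query, so 0 matching atoms.

0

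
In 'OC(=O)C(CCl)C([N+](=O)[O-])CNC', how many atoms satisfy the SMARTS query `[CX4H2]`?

2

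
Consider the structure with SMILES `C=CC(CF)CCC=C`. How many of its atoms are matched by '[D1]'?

Check the 9 heavy atoms by environment: 5× C (D2) → no; 1× C (D3) → no; 2× C (D1) → match; 1× F (D1) → match.
Summing the matching environments: 2 + 1 = 3 matching atoms.

3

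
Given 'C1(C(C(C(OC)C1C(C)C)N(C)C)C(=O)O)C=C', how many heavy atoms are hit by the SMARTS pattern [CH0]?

The query [CH0] means: aliphatic carbon with no attached hydrogen.
Check the 18 heavy atoms by environment: 7× C (H1) → no; 1× C (H2) → no; 5× C (H3) → no; 1× N (H0) → no; 1× C (H0) → match; 2× O (H0) → no; 1× O (H1) → no.
That gives 1 matching atom.

1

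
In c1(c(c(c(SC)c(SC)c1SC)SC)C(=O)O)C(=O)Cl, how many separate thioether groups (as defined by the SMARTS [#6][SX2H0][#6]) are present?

4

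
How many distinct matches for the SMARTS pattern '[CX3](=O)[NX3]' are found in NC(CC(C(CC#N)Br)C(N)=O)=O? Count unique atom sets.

[CX3](=O)[NX3] is the SMARTS for an amide: a carbonyl carbon bonded to a trivalent nitrogen.
The molecule carries 2 separate instances of a primary amide (-C(=O)NH2) meeting every constraint; each maps to a distinct set of atoms, giving 2 matches.

2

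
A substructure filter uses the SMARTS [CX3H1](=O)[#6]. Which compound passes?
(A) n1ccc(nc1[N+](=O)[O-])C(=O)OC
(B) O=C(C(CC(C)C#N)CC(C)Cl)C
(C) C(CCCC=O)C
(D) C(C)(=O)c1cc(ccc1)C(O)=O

C

[CX3H1](=O)[#6] describes an sp2 carbon with one H, double-bonded to O and single-bonded to carbon (an aldehyde).
(A) has a methyl-ester group (-C(=O)OCH3) but the carbonyl carbon has H0, not H1.
(B) has an acetyl/ketone group (-C(=O)CH3) but the carbonyl carbon has H0 (two carbon neighbours), not H1.
(C) contains an aldehyde (-CHO), which satisfies every atom and bond constraint.
(D) has an acetyl/ketone group (-C(=O)CH3) but the carbonyl carbon has H0 (two carbon neighbours), not H1.
So the answer is (C).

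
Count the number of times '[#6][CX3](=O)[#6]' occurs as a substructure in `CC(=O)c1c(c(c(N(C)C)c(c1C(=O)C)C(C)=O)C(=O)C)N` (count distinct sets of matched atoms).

4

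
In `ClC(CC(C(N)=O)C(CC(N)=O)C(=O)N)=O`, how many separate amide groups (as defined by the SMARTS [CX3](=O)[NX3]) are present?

3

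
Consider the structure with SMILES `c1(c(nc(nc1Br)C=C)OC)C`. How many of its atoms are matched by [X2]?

3

The query [X2] means: any atom with exactly two total connections (bonds + H).
Check the 12 heavy atoms by environment: 2× n (aromatic, X2) → match; 4× c (aromatic, X3) → no; 2× C (X3) → no; 2× C (X4) → no; 1× Br (X1) → no; 1× O (X2) → match.
Summing the matching environments: 2 + 1 = 3 matching atoms.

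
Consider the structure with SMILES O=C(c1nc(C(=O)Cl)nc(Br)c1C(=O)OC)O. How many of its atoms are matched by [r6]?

6

The query [r6] means: r6 matches atoms in a six-membered ring.
Check the 17 heavy atoms by environment: 2× n (aromatic, in 6-ring) → match; 4× c (aromatic, in 6-ring) → match; 4× C (acyclic) → no; 5× O (acyclic) → no; 1× Br (acyclic) → no; 1× Cl (acyclic) → no.
Summing the matching environments: 2 + 4 = 6 matching atoms.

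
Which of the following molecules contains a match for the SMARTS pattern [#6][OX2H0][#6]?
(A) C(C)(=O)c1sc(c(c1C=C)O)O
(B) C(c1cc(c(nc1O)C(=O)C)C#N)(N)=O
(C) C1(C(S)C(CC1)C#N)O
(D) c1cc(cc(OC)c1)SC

[#6][OX2H0][#6] describes an aliphatic oxygen bridging two carbons with no H on the oxygen (an ether).
(A) has a hydroxyl group (-OH) but the oxygen has H1, not H0 bridging two carbons.
(B) has a hydroxyl group (-OH) but the oxygen has H1, not H0 bridging two carbons.
(C) has a hydroxyl group (-OH) but the oxygen has H1, not H0 bridging two carbons.
(D) contains a methoxy ether (-OCH3), which satisfies every atom and bond constraint.
So the answer is (D).

D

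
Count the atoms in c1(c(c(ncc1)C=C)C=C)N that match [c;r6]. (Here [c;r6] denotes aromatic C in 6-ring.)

5

The query [c;r6] means: aromatic carbon that belongs to a six-membered ring.
Check the 11 heavy atoms by environment: 1× n (aromatic, in 6-ring) → no; 5× c (aromatic, in 6-ring) → match; 4× C (acyclic) → no; 1× N (acyclic) → no.
That gives 5 matching atoms.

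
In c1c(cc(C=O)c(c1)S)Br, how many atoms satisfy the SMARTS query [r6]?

6

Check the 10 heavy atoms by environment: 6× c (aromatic, in 6-ring) → match; 1× S (acyclic) → no; 1× Br (acyclic) → no; 1× C (acyclic) → no; 1× O (acyclic) → no.
That gives 6 matching atoms.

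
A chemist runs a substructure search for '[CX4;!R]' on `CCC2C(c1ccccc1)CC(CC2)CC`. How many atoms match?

4

The query [CX4;!R] means: aliphatic carbon with four total connections, not in a ring.
Check the 16 heavy atoms by environment: 6× C (X4, in 6-ring) → no; 4× C (X4, acyclic) → match; 6× c (aromatic, X3, in 6-ring) → no.
That gives 4 matching atoms.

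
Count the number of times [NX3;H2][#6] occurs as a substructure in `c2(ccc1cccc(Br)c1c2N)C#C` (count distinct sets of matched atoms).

1

[NX3;H2][#6] is the SMARTS for a primary amine: a trivalent nitrogen with two H attached to carbon.
Exactly one fragment in the molecule meets all constraints, giving 1 match.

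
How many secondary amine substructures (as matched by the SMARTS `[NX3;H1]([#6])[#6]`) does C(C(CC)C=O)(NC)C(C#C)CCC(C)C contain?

[NX3;H1]([#6])[#6] is the SMARTS for a secondary amine: a trivalent nitrogen with one H, bonded to two carbons.
Exactly one fragment in the molecule meets all constraints, giving 1 match.

1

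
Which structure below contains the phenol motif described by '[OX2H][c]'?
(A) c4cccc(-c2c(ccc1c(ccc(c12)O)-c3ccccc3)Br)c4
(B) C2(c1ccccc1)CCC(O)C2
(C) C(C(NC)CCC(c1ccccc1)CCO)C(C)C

A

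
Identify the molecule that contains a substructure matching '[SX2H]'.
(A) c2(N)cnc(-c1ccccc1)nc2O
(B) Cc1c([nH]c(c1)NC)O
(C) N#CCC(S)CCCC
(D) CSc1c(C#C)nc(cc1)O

C

[SX2H] describes an aliphatic sulfur with two connections, one being H (a thiol).
(A) has a hydroxyl group (-OH) but it is an -OH, not an -SH.
(B) has a hydroxyl group (-OH) but it is an -OH, not an -SH.
(C) contains a thiol (-SH), which satisfies every atom and bond constraint.
(D) has a hydroxyl group (-OH) but it is an -OH, not an -SH.
So the answer is (C).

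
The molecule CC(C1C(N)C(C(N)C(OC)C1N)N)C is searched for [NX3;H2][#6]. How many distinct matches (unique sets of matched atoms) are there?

4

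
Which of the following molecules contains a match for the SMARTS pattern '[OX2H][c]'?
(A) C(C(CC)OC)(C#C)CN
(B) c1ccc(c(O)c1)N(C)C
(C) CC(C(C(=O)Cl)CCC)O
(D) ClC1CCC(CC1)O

B

[OX2H][c] describes a hydroxyl oxygen attached to an aromatic carbon (a phenol).
(A) has a methoxy ether (-OCH3) but the oxygen has H0, not H1.
(B) contains a hydroxyl group (-OH), which satisfies every atom and bond constraint.
(C) has a hydroxyl group (-OH) but the -OH is on an aliphatic carbon, not an aromatic c.
(D) has a hydroxyl group (-OH) but the -OH is on an aliphatic carbon, not an aromatic c.
So the answer is (B).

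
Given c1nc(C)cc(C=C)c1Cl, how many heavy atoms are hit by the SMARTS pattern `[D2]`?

Check the 10 heavy atoms by environment: 1× n (aromatic, D2) → match; 2× c (aromatic, D2) → match; 3× c (aromatic, D3) → no; 1× C (D2) → match; 2× C (D1) → no; 1× Cl (D1) → no.
Summing the matching environments: 1 + 2 + 1 = 4 matching atoms.

4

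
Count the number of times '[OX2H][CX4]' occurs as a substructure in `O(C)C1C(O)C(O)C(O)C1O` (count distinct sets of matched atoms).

4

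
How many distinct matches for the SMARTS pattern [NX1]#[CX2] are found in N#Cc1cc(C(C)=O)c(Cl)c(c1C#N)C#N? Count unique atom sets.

3

[NX1]#[CX2] is the SMARTS for a nitrile: a nitrogen triple-bonded to a two-connected carbon.
The molecule carries 3 separate instances of a nitrile (-C#N) meeting every constraint; each maps to a distinct set of atoms, giving 3 matches.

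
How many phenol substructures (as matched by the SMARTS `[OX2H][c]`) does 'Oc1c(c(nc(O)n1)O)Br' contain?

[OX2H][c] is the SMARTS for a phenol: a hydroxyl oxygen attached to an aromatic carbon.
The molecule carries 3 separate instances of a hydroxyl group (-OH) meeting every constraint; each maps to a distinct set of atoms, giving 3 matches.

3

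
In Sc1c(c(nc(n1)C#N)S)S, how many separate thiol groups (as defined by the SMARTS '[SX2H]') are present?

3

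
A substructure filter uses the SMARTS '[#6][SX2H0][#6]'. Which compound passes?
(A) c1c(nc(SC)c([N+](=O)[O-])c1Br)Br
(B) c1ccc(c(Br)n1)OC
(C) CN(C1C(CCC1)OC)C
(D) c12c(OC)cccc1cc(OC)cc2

[#6][SX2H0][#6] describes an aliphatic sulfur bridging two carbons with no H on the sulfur (a thioether).
(A) contains a methylthio ether (-SCH3), which satisfies every atom and bond constraint.
(B) has a methoxy ether (-OCH3) but the bridging atom is O, not S.
(C) has a methoxy ether (-OCH3) but the bridging atom is O, not S.
(D) has a methoxy ether (-OCH3) but the bridging atom is O, not S.
So the answer is (A).

A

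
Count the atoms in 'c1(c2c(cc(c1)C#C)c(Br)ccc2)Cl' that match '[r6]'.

10

The query [r6] means: r6 matches atoms in a six-membered ring.
Check the 14 heavy atoms by environment: 10× c (aromatic, in 6-ring) → match; 1× Cl (acyclic) → no; 1× Br (acyclic) → no; 2× C (acyclic) → no.
That gives 10 matching atoms.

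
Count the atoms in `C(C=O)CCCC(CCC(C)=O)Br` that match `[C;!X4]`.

The query [C;!X4] means: aliphatic carbon that does not have four total connections.
Check the 13 heavy atoms by environment: 8× C (X4) → no; 2× C (X3) → match; 2× O (X1) → no; 1× Br (X1) → no.
That gives 2 matching atoms.

2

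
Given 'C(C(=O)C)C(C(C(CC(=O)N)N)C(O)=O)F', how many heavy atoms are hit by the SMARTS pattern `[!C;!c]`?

7

Check the 16 heavy atoms by environment: 9× C → no; 2× N → match; 4× O → match; 1× F → match.
Summing the matching environments: 2 + 4 + 1 = 7 matching atoms.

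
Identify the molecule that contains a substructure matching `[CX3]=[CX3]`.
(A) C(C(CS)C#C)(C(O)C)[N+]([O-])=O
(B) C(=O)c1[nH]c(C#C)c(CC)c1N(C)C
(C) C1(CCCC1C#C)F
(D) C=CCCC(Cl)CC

D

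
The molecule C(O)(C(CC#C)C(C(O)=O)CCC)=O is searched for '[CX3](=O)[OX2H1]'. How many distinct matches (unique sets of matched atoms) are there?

[CX3](=O)[OX2H1] is the SMARTS for a carboxylic acid: an sp2 carbon double-bonded to O and single-bonded to an -OH oxygen.
The molecule carries 2 separate instances of a carboxylic acid group (-C(=O)OH) meeting every constraint; each maps to a distinct set of atoms, giving 2 matches.

2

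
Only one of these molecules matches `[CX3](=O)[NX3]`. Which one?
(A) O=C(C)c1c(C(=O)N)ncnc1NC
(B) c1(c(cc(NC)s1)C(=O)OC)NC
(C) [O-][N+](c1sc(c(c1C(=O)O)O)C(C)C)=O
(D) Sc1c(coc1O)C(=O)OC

[CX3](=O)[NX3] describes a carbonyl carbon bonded to a trivalent nitrogen (an amide).
(A) contains a primary amide (-C(=O)NH2), which satisfies every atom and bond constraint.
(B) has a methyl-ester group (-C(=O)OCH3) but the carbonyl is bonded to O, not to an NX3 nitrogen.
(C) has a carboxylic acid group (-C(=O)OH) but the carbonyl is bonded to O, not to an NX3 nitrogen.
(D) has a methyl-ester group (-C(=O)OCH3) but the carbonyl is bonded to O, not to an NX3 nitrogen.
So the answer is (A).

A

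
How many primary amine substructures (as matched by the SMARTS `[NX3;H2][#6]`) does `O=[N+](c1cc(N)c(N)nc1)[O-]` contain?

[NX3;H2][#6] is the SMARTS for a primary amine: a trivalent nitrogen with two H attached to carbon.
The molecule carries 2 separate instances of a primary amino group (-NH2) meeting every constraint; each maps to a distinct set of atoms, giving 2 matches.

2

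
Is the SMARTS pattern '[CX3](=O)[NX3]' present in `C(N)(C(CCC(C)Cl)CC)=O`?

Yes

The pattern [CX3](=O)[NX3] describes a carbonyl carbon bonded to a trivalent nitrogen — an amide.
The molecule carries a primary amide (-C(=O)NH2), whose atoms satisfy every constraint of the query, so the pattern matches.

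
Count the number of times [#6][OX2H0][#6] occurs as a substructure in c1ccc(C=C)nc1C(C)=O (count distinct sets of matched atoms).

0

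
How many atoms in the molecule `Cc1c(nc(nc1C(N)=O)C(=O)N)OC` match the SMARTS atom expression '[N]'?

2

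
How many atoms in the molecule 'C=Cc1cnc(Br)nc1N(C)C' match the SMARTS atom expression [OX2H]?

0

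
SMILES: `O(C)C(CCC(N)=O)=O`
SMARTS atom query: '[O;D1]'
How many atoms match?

2

Check the 9 heavy atoms by environment: 2× C (D2) → no; 2× C (D3) → no; 2× O (D1) → match; 1× N (D1) → no; 1× O (D2) → no; 1× C (D1) → no.
That gives 2 matching atoms.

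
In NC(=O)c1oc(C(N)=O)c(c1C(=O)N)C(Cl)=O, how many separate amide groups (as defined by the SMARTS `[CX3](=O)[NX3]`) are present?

[CX3](=O)[NX3] is the SMARTS for an amide: a carbonyl carbon bonded to a trivalent nitrogen.
The molecule carries 3 separate instances of a primary amide (-C(=O)NH2) meeting every constraint; each maps to a distinct set of atoms, giving 3 matches.

3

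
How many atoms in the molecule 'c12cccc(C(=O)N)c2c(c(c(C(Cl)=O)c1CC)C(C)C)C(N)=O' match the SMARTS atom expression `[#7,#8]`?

The query [#7,#8] means: nitrogen or oxygen (comma = OR).
Check the 24 heavy atoms by environment: 10× c (aromatic) → no; 8× C → no; 3× O → match; 1× Cl → no; 2× N → match.
Summing the matching environments: 3 + 2 = 5 matching atoms.

5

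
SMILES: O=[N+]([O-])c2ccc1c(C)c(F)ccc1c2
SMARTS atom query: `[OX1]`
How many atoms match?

The query [OX1] means: aliphatic oxygen with one total connection — typically a carbonyl =O or an oxide.
Check the 15 heavy atoms by environment: 10× c (aromatic, X3) → no; 1× N (charge +1, X3) → no; 1× O (charge -1, X1) → match; 1× O (X1) → match; 1× F (X1) → no; 1× C (X4) → no.
Summing the matching environments: 1 + 1 = 2 matching atoms.

2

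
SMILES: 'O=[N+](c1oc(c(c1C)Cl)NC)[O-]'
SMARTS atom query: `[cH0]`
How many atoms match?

4

The query [cH0] means: aromatic carbon with no attached hydrogen (substituted or ring-fusion).
Check the 12 heavy atoms by environment: 1× o (aromatic, H0) → no; 4× c (aromatic, H0) → match; 1× N (charge +1, H0) → no; 1× O (charge -1, H0) → no; 1× O (H0) → no; 1× Cl (H0) → no; 2× C (H3) → no; 1× N (H1) → no.
That gives 4 matching atoms.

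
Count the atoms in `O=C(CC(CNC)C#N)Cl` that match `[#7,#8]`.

3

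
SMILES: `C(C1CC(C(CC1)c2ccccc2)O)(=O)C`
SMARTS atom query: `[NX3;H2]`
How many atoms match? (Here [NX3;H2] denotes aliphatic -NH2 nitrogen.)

0

The query [NX3;H2] means: aliphatic N with 3 total connections, two of them H — an -NH2 nitrogen (amine or amide).
Check the 16 heavy atoms by environment: 3× C (H1, X4) → no; 3× C (H2, X4) → no; 1× C (H0, X3) → no; 1× O (H0, X1) → no; 1× C (H3, X4) → no; 1× O (H1, X2) → no; 1× c (aromatic, H0, X3) → no; 5× c (aromatic, H1, X3) → no.
No environment satisfies the query, so 0 matching atoms.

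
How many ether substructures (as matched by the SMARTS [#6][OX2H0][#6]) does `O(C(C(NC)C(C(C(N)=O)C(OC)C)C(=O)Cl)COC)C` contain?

[#6][OX2H0][#6] is the SMARTS for an ether: an aliphatic oxygen bridging two carbons with no H on the oxygen.
The molecule carries 3 separate instances of a methoxy ether (-OCH3) meeting every constraint; each maps to a distinct set of atoms, giving 3 matches.

3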